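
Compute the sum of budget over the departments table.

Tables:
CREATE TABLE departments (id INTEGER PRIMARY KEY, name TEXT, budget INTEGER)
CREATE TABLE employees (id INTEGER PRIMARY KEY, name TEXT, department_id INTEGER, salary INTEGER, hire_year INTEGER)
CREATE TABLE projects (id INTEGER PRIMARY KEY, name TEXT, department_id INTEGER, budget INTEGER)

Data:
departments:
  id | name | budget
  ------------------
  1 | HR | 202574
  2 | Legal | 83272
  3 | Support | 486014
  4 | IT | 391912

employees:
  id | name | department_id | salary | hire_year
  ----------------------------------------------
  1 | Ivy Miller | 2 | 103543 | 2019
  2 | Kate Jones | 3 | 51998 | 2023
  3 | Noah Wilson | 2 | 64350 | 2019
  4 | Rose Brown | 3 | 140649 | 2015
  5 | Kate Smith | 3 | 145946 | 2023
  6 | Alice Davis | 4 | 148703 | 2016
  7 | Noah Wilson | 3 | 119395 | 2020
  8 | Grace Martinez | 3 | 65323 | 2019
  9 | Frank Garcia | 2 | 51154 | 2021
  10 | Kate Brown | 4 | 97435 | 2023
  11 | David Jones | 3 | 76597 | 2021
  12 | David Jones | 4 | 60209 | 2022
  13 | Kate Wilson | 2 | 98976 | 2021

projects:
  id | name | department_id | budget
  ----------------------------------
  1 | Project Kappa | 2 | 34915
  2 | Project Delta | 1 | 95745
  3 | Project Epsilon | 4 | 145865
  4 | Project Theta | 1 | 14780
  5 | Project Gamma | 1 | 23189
SELECT SUM(budget) FROM departments

Execution result:
1163772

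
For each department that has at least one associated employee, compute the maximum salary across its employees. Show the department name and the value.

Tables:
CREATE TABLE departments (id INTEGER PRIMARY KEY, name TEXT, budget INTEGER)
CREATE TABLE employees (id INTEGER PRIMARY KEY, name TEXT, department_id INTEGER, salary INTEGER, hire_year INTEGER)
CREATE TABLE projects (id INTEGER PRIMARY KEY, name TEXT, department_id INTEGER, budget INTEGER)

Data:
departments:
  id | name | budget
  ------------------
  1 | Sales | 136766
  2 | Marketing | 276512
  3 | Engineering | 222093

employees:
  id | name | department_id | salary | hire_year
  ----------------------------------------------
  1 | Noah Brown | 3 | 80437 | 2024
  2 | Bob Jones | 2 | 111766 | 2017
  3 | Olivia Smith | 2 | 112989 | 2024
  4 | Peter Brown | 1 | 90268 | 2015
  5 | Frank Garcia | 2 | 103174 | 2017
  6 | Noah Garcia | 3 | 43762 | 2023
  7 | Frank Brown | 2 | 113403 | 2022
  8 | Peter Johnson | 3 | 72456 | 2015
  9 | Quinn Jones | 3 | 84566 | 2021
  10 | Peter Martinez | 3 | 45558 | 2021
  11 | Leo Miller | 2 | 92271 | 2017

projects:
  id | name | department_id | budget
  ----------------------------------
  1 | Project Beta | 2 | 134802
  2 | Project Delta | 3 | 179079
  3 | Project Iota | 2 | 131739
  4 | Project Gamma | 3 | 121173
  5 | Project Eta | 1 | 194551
SELECT p.name, MAX(c.salary) AS max_salary FROM employees c JOIN departments p ON c.department_id = p.id GROUP BY p.id, p.name

Execution result:
name | max_salary
Sales | 90268
Marketing | 113403
Engineering | 84566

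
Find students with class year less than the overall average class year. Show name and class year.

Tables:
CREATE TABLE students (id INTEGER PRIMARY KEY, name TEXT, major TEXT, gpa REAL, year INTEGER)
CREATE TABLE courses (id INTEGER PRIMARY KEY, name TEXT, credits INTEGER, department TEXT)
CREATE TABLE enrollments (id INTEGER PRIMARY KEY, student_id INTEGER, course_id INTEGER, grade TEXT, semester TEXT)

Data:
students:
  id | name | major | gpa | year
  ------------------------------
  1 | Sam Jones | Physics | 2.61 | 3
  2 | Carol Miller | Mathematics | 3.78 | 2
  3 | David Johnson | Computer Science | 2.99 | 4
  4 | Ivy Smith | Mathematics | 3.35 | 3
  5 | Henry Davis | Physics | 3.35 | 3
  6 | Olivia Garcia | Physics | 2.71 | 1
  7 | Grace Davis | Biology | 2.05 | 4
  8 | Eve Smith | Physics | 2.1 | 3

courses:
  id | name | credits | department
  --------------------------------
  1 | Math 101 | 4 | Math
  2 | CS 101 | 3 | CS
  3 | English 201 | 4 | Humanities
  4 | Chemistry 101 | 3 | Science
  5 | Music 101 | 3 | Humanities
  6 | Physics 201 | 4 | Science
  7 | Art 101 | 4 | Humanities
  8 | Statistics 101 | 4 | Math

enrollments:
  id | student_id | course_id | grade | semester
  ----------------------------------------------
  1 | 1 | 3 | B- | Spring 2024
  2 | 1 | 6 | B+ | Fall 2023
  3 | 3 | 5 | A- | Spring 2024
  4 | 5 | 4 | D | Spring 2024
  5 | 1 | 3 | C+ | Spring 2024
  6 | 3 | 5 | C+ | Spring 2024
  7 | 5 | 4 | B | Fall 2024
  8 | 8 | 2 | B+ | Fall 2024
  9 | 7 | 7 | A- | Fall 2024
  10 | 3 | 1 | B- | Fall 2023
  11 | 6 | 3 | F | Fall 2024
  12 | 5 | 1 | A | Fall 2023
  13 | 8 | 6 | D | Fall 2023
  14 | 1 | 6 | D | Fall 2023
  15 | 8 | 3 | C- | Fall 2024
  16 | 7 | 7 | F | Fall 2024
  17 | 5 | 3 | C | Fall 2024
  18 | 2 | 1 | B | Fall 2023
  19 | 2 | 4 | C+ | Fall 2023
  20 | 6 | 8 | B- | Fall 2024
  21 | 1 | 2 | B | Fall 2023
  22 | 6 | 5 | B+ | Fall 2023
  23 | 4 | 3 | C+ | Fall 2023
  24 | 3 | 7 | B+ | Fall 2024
SELECT name, year FROM students WHERE year < (SELECT AVG(year) FROM students)

Execution result:
name | year
Carol Miller | 2
Olivia Garcia | 1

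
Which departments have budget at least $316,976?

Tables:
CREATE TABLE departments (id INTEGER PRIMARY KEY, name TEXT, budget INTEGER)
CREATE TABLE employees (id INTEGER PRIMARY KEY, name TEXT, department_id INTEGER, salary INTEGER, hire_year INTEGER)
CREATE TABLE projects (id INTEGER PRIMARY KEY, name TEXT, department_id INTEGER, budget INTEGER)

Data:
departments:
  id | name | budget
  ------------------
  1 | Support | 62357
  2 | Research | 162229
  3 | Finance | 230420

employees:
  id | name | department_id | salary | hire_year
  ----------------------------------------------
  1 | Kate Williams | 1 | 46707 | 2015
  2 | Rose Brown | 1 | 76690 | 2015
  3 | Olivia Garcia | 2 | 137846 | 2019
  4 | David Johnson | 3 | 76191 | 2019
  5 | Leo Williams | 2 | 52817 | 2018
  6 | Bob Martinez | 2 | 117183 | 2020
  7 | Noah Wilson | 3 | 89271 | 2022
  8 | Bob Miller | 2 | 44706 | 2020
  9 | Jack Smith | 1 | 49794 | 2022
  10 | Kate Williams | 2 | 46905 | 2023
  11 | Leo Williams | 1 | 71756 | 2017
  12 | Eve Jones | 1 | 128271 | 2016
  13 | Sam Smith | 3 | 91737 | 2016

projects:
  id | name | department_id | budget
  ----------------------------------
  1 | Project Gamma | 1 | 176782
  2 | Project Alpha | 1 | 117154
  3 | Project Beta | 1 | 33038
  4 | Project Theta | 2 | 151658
SELECT name, budget FROM departments WHERE budget >= 316976

Execution result:
(no rows)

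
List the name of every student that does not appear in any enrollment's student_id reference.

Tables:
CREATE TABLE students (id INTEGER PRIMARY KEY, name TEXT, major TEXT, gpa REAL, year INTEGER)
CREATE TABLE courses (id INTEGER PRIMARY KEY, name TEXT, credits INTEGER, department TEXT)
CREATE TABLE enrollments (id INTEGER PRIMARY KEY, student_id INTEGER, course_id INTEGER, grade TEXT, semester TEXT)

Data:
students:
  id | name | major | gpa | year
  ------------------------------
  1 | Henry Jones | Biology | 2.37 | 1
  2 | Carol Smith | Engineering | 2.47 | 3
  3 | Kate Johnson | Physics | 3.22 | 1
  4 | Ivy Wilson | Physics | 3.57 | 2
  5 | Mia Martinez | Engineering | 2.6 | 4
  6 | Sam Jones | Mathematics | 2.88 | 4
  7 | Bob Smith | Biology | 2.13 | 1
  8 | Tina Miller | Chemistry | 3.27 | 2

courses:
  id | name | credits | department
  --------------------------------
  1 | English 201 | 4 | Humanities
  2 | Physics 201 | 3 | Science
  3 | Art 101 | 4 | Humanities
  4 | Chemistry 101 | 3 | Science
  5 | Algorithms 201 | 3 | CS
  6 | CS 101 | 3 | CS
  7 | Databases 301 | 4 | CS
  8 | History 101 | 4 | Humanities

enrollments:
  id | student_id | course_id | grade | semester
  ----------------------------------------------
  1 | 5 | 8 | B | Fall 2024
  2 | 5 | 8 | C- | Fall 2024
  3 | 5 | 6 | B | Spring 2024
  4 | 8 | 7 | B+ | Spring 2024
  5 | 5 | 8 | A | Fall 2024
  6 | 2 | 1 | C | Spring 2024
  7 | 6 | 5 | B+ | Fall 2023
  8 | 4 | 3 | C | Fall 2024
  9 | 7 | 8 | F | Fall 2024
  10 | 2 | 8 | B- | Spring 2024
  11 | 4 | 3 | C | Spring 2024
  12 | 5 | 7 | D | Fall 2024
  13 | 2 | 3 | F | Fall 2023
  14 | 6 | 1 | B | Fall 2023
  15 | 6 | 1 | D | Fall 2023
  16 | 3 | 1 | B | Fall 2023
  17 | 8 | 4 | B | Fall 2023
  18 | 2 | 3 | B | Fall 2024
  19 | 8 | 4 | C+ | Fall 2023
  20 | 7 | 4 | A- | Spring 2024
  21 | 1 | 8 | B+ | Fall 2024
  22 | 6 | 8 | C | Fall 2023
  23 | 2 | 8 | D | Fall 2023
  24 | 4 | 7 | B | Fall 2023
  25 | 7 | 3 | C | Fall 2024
SELECT p.name FROM students p LEFT JOIN enrollments c ON c.student_id = p.id WHERE c.id IS NULL

Execution result:
(no rows)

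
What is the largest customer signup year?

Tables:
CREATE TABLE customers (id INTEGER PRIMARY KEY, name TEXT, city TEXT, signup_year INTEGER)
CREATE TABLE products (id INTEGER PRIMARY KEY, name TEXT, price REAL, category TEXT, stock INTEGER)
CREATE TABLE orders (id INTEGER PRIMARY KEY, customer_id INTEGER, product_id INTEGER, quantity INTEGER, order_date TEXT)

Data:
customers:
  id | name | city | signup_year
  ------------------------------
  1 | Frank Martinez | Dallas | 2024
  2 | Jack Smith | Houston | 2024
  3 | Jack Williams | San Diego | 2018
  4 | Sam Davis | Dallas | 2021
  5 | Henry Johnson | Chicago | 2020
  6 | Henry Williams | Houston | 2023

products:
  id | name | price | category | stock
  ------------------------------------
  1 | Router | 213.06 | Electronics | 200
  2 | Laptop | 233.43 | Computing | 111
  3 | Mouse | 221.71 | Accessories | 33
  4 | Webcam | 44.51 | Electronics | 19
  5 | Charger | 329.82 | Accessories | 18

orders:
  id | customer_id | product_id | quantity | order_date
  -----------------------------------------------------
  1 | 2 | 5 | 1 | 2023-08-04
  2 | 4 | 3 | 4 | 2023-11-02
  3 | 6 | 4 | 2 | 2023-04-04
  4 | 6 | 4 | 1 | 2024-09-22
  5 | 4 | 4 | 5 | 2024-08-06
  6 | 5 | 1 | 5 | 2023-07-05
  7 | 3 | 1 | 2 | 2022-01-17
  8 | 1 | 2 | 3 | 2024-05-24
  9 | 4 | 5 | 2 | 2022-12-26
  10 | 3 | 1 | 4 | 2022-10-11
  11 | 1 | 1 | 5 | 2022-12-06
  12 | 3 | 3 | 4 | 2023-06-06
SELECT MAX(signup_year) FROM customers

Execution result:
2024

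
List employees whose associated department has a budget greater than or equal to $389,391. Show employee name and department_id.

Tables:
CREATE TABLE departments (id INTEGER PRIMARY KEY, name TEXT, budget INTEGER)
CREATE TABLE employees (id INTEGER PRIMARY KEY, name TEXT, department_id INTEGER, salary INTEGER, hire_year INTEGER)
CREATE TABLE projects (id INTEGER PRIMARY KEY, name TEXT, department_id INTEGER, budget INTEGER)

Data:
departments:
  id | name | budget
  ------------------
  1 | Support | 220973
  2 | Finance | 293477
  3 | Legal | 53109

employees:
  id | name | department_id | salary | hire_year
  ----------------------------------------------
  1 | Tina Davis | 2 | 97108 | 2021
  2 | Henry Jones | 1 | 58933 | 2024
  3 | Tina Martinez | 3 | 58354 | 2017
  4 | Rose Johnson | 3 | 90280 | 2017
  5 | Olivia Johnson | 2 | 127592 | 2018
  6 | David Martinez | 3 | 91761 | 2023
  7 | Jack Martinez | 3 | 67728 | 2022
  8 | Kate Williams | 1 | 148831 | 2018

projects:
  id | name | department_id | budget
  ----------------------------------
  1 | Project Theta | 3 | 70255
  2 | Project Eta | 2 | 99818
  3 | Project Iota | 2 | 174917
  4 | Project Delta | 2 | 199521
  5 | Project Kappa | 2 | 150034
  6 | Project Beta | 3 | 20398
SELECT name, department_id FROM employees WHERE department_id IN (SELECT id FROM departments WHERE budget >= 389391)

Execution result:
(no rows)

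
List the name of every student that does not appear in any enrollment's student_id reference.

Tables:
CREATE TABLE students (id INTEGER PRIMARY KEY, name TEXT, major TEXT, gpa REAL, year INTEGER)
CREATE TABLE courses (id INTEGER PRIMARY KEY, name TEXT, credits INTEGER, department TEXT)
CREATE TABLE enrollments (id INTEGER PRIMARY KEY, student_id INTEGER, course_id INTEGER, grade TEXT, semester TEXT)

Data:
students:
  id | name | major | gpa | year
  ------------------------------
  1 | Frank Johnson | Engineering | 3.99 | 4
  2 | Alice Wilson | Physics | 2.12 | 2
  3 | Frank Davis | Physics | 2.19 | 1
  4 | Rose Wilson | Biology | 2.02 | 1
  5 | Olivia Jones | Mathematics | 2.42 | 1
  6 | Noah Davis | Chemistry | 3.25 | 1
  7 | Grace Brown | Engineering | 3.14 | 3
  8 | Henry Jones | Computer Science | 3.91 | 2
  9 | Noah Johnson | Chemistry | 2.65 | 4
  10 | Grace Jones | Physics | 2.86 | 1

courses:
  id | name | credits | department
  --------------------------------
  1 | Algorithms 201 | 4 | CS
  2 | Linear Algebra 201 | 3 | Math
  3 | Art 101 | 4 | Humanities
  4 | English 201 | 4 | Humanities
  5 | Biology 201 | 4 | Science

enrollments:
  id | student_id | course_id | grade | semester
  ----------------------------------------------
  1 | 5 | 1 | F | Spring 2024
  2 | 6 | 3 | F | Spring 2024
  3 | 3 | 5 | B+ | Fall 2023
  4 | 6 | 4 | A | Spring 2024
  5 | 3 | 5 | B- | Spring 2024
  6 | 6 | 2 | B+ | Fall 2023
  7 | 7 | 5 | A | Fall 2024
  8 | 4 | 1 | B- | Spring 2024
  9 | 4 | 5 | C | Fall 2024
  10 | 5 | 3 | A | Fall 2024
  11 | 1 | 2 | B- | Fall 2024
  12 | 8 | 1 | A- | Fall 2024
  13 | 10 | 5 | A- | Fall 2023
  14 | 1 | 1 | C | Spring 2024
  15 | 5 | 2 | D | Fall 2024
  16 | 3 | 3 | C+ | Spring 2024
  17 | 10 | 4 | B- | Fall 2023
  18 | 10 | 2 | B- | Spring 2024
SELECT p.name FROM students p LEFT JOIN enrollments c ON c.student_id = p.id WHERE c.id IS NULL

Execution result:
name
Alice Wilson
Noah Johnson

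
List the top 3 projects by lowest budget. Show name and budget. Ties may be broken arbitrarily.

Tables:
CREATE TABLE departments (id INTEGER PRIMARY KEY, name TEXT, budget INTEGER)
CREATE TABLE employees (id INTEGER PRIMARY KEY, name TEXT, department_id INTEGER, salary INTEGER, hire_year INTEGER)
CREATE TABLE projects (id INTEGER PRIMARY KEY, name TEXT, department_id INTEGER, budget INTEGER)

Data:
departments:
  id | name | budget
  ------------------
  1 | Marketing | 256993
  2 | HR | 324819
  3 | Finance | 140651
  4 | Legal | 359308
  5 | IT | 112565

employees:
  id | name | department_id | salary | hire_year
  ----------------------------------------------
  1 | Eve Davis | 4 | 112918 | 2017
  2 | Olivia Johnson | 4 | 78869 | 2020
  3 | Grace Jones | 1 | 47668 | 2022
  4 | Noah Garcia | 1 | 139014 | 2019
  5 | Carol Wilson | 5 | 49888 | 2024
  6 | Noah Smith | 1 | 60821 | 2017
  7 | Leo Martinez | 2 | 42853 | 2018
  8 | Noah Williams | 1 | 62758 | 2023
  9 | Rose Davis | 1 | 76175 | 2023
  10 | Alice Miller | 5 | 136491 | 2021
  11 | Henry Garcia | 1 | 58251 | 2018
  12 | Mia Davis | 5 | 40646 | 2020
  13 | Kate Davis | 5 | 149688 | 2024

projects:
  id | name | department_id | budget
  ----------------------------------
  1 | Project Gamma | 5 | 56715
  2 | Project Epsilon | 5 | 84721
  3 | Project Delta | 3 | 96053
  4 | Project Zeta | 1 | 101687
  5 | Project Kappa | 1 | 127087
SELECT name, budget FROM projects ORDER BY budget ASC LIMIT 3

Execution result:
name | budget
Project Gamma | 56715
Project Epsilon | 84721
Project Delta | 96053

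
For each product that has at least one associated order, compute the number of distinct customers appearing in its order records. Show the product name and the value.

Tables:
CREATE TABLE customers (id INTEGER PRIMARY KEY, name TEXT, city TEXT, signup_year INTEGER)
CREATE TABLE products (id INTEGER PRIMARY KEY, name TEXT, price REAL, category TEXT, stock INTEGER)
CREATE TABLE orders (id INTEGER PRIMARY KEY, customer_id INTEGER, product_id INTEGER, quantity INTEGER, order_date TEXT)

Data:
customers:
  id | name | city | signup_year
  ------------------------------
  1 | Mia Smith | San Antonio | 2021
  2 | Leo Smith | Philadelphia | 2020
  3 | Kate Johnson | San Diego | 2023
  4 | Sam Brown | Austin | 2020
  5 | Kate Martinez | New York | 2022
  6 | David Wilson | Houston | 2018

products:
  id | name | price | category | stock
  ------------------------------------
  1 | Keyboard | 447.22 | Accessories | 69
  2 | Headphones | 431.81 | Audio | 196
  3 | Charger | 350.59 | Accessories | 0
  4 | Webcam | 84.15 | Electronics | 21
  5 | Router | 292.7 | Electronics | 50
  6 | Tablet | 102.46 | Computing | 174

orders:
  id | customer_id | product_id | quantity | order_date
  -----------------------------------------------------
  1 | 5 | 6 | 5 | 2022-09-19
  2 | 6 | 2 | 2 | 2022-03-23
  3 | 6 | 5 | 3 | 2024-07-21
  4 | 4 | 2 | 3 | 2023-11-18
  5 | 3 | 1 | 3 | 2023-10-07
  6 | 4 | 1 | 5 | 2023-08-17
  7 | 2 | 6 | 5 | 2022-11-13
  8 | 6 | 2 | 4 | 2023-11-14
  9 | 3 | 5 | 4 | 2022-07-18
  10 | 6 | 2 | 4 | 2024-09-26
SELECT p.name, COUNT(DISTINCT c.customer_id) AS distinct_customer_count FROM orders c JOIN products p ON c.product_id = p.id GROUP BY p.id, p.name

Execution result:
name | distinct_customer_count
Keyboard | 2
Headphones | 2
Router | 2
Tablet | 2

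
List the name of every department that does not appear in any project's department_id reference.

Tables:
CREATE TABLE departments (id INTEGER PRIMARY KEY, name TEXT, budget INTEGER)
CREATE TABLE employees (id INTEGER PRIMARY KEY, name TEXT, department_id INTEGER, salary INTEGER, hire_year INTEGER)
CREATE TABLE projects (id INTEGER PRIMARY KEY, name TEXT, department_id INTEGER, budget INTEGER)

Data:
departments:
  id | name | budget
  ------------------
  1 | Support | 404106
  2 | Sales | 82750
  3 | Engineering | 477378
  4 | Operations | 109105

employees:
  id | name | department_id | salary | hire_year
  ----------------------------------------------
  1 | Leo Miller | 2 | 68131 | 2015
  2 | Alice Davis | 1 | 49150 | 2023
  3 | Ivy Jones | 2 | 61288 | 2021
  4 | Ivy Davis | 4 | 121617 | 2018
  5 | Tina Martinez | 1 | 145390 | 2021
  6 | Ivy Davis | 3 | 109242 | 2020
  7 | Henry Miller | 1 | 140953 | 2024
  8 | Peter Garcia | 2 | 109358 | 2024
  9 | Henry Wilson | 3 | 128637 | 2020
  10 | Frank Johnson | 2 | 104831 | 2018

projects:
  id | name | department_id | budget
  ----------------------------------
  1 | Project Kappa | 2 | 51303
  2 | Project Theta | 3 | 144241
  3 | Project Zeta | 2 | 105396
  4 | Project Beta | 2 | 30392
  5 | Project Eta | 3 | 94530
SELECT p.name FROM departments p LEFT JOIN projects c ON c.department_id = p.id WHERE c.id IS NULL

Execution result:
name
Support
Operations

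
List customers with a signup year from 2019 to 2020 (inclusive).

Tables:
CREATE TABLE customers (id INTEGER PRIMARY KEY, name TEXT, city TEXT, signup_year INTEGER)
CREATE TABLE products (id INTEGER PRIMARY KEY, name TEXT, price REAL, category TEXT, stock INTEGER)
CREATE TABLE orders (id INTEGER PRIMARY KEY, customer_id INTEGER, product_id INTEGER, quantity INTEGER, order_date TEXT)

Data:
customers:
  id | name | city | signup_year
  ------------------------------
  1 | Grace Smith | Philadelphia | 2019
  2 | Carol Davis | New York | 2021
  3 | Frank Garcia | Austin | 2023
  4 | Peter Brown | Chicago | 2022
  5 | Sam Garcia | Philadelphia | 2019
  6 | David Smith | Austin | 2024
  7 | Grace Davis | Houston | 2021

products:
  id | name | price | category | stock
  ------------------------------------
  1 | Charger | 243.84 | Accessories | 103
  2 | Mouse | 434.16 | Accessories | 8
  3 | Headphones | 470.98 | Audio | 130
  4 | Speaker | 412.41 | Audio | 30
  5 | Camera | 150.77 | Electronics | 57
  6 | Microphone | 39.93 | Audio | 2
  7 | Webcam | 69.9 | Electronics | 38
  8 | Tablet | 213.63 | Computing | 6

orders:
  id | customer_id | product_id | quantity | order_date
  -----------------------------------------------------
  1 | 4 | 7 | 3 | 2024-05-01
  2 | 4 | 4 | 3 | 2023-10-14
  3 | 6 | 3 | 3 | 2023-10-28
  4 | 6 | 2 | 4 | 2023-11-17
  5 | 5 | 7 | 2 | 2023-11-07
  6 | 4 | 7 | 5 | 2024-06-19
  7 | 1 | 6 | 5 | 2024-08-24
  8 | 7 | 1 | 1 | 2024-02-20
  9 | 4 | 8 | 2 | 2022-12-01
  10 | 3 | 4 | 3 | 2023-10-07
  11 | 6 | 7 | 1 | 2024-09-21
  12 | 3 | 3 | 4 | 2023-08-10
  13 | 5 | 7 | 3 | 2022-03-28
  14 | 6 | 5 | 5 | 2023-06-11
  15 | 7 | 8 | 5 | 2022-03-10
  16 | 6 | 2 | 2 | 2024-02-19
SELECT name, signup_year FROM customers WHERE signup_year BETWEEN 2019 AND 2020

Execution result:
name | signup_year
Grace Smith | 2019
Sam Garcia | 2019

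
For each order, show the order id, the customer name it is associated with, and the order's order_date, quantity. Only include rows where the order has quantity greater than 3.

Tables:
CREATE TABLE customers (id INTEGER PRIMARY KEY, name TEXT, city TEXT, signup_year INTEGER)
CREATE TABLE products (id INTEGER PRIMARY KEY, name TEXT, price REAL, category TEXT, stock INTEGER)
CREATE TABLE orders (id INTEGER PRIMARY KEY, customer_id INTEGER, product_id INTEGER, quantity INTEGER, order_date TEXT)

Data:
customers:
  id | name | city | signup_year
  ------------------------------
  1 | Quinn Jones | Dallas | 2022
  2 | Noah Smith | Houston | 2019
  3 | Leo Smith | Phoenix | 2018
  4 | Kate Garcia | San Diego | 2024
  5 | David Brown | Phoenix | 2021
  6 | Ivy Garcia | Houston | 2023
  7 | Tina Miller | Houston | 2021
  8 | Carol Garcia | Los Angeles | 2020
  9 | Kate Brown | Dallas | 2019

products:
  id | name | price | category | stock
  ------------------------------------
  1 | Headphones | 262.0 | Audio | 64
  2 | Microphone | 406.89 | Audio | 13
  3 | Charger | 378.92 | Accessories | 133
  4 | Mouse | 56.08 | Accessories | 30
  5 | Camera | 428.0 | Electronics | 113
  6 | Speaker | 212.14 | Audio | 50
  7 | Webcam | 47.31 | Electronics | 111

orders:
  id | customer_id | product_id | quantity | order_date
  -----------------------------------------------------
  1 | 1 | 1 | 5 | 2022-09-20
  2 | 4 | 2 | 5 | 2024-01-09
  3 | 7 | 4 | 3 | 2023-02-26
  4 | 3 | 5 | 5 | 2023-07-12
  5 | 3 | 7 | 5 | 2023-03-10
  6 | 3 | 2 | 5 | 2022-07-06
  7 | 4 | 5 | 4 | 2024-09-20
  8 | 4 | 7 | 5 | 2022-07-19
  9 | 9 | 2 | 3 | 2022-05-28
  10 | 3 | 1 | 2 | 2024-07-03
SELECT c.id, p.name AS customer, c.order_date, c.quantity FROM orders c JOIN customers p ON c.customer_id = p.id WHERE c.quantity > 3

Execution result:
id | customer | order_date | quantity
1 | Quinn Jones | 2022-09-20 | 5
2 | Kate Garcia | 2024-01-09 | 5
4 | Leo Smith | 2023-07-12 | 5
5 | Leo Smith | 2023-03-10 | 5
6 | Leo Smith | 2022-07-06 | 5
7 | Kate Garcia | 2024-09-20 | 4
8 | Kate Garcia | 2022-07-19 | 5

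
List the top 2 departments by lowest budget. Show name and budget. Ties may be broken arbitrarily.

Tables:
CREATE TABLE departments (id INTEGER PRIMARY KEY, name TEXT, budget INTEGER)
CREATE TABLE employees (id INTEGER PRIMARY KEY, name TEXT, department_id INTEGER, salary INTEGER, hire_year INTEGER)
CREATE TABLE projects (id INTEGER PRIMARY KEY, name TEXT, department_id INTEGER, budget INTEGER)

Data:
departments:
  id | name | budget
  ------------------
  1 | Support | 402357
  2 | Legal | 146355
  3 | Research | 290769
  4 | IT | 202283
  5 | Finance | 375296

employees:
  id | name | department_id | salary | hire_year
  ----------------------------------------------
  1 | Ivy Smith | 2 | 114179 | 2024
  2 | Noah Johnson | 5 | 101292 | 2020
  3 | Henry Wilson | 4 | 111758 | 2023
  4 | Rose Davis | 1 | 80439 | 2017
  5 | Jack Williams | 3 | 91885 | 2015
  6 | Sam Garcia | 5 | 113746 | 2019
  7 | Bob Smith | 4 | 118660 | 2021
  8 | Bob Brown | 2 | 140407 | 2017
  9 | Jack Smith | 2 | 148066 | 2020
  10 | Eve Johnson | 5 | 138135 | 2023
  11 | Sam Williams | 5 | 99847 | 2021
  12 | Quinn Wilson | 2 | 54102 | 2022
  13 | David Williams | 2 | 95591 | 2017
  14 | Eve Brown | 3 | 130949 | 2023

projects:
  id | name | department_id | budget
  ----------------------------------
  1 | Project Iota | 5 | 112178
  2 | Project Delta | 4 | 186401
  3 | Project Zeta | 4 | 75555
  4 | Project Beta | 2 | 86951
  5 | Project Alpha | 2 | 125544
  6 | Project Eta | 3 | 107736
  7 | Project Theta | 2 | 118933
SELECT name, budget FROM departments ORDER BY budget ASC LIMIT 2

Execution result:
name | budget
Legal | 146355
IT | 202283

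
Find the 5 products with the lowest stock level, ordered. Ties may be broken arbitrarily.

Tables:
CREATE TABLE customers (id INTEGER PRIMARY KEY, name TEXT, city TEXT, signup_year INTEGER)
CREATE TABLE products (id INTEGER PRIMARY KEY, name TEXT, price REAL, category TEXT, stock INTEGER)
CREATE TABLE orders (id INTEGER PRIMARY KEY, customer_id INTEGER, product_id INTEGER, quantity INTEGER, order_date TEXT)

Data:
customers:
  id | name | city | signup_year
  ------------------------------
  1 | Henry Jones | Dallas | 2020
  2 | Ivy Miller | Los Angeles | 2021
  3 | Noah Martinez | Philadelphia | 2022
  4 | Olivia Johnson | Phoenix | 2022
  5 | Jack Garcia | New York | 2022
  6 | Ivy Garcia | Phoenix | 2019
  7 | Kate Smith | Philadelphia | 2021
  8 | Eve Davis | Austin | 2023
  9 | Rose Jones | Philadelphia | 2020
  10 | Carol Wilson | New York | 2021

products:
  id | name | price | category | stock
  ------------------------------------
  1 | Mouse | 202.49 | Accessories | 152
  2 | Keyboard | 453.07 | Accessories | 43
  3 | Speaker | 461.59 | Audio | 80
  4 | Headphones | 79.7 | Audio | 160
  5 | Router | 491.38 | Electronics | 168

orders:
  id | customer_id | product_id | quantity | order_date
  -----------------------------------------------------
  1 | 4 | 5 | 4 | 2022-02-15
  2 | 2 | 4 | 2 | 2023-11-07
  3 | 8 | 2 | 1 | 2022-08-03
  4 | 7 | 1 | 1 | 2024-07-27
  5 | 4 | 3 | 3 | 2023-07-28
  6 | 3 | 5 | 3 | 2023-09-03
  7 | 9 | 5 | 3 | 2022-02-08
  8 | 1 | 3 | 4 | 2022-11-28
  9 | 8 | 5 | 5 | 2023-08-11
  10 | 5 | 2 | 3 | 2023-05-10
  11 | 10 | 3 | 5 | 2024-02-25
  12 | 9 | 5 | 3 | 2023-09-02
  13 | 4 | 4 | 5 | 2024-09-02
SELECT name, stock FROM products ORDER BY stock ASC LIMIT 5

Execution result:
name | stock
Keyboard | 43
Speaker | 80
Mouse | 152
Headphones | 160
Router | 168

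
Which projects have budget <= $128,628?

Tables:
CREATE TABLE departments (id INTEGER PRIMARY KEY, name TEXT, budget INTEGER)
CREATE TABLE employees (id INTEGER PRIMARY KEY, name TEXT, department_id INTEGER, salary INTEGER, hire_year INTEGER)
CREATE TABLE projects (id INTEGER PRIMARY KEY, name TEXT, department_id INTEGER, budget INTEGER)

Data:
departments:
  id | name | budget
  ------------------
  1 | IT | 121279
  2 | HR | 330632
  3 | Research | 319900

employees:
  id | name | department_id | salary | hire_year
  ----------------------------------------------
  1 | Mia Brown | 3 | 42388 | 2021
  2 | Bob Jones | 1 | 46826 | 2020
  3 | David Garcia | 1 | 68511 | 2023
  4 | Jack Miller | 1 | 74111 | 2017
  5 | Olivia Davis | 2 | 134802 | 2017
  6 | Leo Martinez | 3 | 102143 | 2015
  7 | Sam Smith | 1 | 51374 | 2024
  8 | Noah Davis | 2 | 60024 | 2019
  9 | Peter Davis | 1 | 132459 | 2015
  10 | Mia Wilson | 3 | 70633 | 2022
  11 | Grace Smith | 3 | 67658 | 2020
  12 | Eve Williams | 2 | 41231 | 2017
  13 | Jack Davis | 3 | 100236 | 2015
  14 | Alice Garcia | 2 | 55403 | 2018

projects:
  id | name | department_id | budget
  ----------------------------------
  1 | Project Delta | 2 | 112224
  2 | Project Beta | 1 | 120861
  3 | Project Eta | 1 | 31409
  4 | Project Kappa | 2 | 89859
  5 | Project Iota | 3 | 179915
SELECT name, budget FROM projects WHERE budget <= 128628

Execution result:
name | budget
Project Delta | 112224
Project Beta | 120861
Project Eta | 31409
Project Kappa | 89859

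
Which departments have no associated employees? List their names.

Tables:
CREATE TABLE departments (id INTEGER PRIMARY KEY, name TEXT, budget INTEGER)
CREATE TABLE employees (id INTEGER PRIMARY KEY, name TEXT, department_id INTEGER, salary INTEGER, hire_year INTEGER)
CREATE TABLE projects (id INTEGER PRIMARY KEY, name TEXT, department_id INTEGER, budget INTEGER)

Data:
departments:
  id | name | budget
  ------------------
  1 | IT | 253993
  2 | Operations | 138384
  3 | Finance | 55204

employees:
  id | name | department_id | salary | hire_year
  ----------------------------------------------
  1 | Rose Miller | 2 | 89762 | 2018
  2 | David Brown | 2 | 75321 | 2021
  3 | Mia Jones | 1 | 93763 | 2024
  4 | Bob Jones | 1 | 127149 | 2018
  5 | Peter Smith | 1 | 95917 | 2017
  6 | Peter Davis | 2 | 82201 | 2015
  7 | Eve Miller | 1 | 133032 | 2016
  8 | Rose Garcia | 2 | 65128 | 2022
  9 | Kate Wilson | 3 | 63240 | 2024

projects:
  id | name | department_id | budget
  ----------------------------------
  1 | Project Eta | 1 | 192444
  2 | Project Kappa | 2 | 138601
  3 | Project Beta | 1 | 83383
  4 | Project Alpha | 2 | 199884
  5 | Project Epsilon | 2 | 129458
SELECT p.name FROM departments p LEFT JOIN employees c ON c.department_id = p.id WHERE c.id IS NULL

Execution result:
(no rows)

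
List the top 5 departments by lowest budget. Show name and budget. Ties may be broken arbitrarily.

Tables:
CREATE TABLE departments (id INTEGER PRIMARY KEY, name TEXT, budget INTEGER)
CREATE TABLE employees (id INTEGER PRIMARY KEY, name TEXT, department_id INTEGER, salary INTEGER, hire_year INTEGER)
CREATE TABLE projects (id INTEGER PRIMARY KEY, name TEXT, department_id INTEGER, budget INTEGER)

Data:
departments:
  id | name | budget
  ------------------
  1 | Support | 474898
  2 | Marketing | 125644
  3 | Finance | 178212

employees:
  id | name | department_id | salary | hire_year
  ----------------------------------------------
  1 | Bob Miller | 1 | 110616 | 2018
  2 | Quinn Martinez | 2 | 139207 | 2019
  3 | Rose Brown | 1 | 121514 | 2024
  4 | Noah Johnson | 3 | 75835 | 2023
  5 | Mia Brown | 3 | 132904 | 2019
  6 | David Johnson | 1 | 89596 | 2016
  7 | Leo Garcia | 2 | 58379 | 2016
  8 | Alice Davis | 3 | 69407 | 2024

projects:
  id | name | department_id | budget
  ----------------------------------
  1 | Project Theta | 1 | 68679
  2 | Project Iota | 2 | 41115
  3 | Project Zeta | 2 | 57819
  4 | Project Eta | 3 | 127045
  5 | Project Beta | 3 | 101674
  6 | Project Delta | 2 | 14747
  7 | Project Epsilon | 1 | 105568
SELECT name, budget FROM departments ORDER BY budget ASC LIMIT 5

Execution result:
name | budget
Marketing | 125644
Finance | 178212
Support | 474898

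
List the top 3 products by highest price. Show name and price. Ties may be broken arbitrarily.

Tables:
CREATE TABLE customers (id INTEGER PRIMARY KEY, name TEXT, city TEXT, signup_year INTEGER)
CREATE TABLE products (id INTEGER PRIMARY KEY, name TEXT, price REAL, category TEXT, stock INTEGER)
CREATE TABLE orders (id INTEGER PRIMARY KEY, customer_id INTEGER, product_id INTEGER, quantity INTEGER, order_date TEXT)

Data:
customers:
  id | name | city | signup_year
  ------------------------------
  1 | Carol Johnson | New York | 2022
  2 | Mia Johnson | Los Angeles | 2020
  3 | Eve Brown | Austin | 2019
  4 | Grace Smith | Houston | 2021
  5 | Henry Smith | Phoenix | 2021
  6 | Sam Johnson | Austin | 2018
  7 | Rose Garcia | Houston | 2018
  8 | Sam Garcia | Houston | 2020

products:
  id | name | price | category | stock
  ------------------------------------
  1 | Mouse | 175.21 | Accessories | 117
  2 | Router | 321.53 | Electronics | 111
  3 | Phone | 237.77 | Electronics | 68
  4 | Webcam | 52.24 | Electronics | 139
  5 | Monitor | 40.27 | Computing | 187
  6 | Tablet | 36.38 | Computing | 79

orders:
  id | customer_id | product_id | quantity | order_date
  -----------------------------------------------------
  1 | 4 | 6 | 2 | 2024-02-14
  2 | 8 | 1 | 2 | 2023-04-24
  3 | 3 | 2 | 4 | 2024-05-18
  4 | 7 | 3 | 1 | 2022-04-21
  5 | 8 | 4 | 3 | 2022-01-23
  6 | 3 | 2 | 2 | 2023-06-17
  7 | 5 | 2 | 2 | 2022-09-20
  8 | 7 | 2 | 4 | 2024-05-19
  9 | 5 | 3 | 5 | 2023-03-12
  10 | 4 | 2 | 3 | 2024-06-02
SELECT name, price FROM products ORDER BY price DESC LIMIT 3

Execution result:
name | price
Router | 321.53
Phone | 237.77
Mouse | 175.21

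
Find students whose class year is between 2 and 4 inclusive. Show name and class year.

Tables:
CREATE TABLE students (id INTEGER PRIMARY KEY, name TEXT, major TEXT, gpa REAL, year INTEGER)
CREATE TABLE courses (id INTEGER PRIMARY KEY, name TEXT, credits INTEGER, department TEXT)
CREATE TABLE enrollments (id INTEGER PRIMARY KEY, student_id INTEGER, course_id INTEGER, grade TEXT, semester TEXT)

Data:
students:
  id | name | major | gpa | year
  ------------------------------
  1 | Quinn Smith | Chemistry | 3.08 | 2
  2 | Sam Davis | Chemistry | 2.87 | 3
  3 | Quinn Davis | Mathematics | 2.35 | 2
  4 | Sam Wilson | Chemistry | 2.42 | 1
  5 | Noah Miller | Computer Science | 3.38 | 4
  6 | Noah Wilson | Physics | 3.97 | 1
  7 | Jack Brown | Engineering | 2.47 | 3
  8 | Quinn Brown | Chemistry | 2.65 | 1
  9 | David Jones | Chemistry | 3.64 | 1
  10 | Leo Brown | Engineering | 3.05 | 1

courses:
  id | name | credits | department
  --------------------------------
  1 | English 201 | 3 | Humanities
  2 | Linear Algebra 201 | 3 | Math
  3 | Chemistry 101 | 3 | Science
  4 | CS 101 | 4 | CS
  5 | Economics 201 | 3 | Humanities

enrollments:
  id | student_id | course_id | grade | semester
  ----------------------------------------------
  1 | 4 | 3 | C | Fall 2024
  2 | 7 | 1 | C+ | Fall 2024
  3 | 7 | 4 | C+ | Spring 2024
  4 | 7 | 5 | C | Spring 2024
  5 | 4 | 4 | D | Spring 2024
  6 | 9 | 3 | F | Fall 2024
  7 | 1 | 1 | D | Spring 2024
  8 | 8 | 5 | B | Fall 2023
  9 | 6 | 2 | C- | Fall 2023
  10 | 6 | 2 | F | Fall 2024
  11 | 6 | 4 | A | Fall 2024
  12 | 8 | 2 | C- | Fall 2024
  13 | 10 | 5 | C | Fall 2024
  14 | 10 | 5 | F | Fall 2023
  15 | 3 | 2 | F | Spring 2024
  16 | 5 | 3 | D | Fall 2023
SELECT name, year FROM students WHERE year BETWEEN 2 AND 4

Execution result:
name | year
Quinn Smith | 2
Sam Davis | 3
Quinn Davis | 2
Noah Miller | 4
Jack Brown | 3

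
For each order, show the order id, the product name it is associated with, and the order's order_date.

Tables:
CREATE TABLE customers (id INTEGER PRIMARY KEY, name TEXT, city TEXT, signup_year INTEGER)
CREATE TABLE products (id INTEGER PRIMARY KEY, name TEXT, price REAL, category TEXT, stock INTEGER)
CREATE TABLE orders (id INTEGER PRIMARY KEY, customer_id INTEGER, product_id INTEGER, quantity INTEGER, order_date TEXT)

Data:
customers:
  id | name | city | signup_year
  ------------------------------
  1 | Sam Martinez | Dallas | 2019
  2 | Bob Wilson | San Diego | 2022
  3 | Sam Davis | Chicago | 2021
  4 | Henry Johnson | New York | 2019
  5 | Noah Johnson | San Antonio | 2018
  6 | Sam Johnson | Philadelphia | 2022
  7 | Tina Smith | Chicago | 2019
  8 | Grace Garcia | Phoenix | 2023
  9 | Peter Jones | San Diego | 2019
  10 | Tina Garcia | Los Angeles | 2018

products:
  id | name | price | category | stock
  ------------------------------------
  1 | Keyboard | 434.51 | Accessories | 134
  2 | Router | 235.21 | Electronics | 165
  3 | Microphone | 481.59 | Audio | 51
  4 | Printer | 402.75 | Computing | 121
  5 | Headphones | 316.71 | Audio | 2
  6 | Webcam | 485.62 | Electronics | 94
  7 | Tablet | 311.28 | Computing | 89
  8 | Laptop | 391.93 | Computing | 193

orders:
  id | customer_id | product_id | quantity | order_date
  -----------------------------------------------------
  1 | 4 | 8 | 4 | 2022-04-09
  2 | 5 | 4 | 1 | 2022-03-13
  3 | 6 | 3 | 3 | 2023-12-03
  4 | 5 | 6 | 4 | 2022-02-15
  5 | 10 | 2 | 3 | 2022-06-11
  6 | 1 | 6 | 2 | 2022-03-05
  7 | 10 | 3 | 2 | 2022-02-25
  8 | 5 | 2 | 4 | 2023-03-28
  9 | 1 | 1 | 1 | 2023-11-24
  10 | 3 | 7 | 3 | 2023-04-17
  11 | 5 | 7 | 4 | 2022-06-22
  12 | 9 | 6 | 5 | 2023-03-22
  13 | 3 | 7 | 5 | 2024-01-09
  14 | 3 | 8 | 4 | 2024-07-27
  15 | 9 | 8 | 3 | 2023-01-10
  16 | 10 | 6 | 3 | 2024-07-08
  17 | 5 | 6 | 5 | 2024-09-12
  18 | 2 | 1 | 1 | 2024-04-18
SELECT c.id, p.name AS product, c.order_date FROM orders c JOIN products p ON c.product_id = p.id

Execution result:
id | product | order_date
1 | Laptop | 2022-04-09
2 | Printer | 2022-03-13
3 | Microphone | 2023-12-03
4 | Webcam | 2022-02-15
5 | Router | 2022-06-11
6 | Webcam | 2022-03-05
7 | Microphone | 2022-02-25
8 | Router | 2023-03-28
9 | Keyboard | 2023-11-24
10 | Tablet | 2023-04-17
11 | Tablet | 2022-06-22
12 | Webcam | 2023-03-22
13 | Tablet | 2024-01-09
14 | Laptop | 2024-07-27
15 | Laptop | 2023-01-10
16 | Webcam | 2024-07-08
17 | Webcam | 2024-09-12
18 | Keyboard | 2024-04-18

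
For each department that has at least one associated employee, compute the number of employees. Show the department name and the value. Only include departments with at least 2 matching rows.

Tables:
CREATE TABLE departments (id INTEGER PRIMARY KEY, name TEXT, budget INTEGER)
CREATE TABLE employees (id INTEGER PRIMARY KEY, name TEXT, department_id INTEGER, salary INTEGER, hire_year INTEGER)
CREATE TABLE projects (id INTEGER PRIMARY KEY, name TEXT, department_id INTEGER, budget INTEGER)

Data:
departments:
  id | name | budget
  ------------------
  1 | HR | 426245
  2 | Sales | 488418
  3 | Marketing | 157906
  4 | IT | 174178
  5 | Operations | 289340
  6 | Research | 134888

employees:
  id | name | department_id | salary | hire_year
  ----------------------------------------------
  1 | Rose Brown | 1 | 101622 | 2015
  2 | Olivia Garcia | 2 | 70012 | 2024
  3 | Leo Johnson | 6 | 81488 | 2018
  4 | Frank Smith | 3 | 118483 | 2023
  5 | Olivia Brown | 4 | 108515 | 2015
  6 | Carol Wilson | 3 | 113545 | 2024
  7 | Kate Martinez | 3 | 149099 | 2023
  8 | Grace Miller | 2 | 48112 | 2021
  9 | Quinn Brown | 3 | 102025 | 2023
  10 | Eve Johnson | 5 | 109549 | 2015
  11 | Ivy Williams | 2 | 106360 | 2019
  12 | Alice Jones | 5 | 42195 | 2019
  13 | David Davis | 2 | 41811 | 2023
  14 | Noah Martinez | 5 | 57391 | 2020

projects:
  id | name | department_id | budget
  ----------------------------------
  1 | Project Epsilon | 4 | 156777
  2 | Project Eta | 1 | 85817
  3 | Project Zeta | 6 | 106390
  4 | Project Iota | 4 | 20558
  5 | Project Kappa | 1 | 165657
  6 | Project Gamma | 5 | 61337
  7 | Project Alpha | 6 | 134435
SELECT p.name, COUNT(*) AS n FROM employees c JOIN departments p ON c.department_id = p.id GROUP BY p.id, p.name HAVING COUNT(*) >= 2

Execution result:
name | n
Sales | 4
Marketing | 4
Operations | 3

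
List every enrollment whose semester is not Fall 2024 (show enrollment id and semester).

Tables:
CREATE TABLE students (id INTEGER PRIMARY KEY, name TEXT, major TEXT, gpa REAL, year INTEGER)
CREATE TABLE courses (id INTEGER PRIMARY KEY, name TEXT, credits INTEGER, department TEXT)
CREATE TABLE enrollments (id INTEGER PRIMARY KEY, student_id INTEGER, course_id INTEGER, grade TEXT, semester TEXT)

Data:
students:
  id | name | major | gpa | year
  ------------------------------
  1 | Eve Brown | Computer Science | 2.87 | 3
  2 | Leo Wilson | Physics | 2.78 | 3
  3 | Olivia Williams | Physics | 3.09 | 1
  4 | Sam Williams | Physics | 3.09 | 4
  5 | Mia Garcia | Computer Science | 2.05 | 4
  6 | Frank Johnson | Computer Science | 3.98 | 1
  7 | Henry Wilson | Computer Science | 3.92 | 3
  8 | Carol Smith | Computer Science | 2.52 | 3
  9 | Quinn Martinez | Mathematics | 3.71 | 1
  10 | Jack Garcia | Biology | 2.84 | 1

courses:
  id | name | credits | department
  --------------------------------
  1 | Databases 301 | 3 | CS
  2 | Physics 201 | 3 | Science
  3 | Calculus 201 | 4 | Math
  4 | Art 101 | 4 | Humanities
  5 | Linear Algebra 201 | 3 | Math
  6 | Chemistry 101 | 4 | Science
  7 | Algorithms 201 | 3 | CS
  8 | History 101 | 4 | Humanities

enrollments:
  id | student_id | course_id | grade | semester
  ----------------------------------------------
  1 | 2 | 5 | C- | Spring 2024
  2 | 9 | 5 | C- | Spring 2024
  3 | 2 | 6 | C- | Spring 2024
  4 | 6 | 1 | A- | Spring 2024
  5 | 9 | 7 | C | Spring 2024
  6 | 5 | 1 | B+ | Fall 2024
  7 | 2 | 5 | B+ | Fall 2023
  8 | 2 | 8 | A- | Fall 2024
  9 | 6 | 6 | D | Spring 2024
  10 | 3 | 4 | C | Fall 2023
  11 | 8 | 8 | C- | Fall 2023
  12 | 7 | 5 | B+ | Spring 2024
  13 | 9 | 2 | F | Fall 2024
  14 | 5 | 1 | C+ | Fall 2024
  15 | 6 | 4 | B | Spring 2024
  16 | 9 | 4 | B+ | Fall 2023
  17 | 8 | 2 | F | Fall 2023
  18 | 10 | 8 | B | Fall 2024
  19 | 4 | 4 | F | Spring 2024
SELECT id, semester FROM enrollments WHERE semester <> 'Fall 2024'

Execution result:
id | semester
1 | Spring 2024
2 | Spring 2024
3 | Spring 2024
4 | Spring 2024
5 | Spring 2024
7 | Fall 2023
9 | Spring 2024
10 | Fall 2023
11 | Fall 2023
12 | Spring 2024
15 | Spring 2024
16 | Fall 2023
17 | Fall 2023
19 | Spring 2024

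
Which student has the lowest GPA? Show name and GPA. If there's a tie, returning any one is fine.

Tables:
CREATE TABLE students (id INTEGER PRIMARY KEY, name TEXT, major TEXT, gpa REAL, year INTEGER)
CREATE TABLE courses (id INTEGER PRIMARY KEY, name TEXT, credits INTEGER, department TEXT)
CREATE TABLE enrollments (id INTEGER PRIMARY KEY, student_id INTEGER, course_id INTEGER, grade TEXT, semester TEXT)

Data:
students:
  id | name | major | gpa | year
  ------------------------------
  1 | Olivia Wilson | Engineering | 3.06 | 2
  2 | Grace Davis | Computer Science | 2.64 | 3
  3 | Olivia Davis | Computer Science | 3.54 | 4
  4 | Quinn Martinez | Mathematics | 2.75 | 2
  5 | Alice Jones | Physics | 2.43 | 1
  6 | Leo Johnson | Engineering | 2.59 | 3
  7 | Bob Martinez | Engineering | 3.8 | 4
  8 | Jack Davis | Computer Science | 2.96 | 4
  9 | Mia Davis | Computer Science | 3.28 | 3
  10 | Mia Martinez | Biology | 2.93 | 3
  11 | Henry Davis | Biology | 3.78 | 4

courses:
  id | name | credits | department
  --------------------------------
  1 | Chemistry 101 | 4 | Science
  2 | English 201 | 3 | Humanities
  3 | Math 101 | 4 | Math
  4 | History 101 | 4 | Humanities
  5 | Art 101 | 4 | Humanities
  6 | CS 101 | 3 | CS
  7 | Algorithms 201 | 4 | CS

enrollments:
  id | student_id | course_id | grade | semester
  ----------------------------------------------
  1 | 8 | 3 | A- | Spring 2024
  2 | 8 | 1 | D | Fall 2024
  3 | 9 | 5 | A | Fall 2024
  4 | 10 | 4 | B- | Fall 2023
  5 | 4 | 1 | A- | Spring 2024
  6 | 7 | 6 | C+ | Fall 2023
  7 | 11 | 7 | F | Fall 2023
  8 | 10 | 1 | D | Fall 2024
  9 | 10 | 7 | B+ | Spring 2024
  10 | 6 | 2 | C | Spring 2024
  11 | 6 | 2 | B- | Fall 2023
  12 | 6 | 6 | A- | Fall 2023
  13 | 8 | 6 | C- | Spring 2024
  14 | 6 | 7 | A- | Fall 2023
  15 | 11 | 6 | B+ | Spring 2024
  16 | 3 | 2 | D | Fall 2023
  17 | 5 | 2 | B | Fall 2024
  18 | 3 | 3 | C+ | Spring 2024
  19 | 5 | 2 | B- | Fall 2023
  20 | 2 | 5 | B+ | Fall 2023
SELECT name, gpa FROM students ORDER BY gpa ASC LIMIT 1

Execution result:
name | gpa
Alice Jones | 2.43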